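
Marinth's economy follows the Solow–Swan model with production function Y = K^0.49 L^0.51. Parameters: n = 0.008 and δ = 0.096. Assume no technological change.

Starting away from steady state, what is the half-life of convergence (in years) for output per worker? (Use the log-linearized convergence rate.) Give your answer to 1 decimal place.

Near the steady state the convergence rate is λ = (1 − α)(n + δ).
λ = (1 − 0.49) × 0.104 = 0.51 × 0.104 = 0.05304
Half-life = ln 2 / λ = 0.6931 / 0.05304 ≈ 13.07 years

half-life ≈ 13.1 years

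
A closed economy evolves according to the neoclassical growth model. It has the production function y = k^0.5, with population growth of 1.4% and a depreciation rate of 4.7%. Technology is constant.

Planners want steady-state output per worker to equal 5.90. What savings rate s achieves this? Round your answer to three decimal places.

s ≈ 0.360

At the steady state, Δk = 0, so s·k^α = (n + δ)·k.
Since y* = [s/(n + δ)]^(α/(1−α)), we have s/(n + δ) = (y*)^((1−α)/α) = 5.90^1 = 5.9000.
Therefore s = 5.9000 × (n + δ) = 5.9000 × 0.061 = 0.3599.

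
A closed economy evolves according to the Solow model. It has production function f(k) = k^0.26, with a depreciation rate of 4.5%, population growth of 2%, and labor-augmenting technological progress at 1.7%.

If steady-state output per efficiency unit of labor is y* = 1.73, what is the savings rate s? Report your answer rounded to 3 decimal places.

Steady state requires s·f(k) = (n + g + δ)·k, i.e. s·k^α = (n + g + δ)·k.
Since y* = [s/(n + g + δ)]^(α/(1−α)), we have s/(n + g + δ) = (y*)^((1−α)/α) = 1.73^2.8462 = 4.7591.
Therefore s = 4.7591 × (n + g + δ) = 4.7591 × 0.082 = 0.3902.

s ≈ 0.390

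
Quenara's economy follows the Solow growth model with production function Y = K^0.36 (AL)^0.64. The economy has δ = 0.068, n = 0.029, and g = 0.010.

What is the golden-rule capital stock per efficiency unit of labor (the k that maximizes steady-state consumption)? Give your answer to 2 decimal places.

k_gold ≈ 6.66

The golden rule sets f'(k) = n + g + δ, i.e. α·k^(α−1) = n + g + δ.
So k^(1−α) = α / (n + g + δ) = 0.36 / 0.107 = 3.3645.
k_gold = 3.3645^(1/0.64) ≈ 6.6575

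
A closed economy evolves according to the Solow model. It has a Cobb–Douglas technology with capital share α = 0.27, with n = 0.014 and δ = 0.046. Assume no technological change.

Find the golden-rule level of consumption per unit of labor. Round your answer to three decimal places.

c_gold ≈ 1.273

At the golden rule, f'(k) = n + δ, so α·k^(α−1) = n + δ and k_gold = (α/(n + δ))^(1/(1−α)).
k_gold = (0.27/0.060)^(1/0.73) = 4.5000^1.3699 ≈ 7.8494
c_gold = f(k_gold) − (n + δ)·k_gold = 1.7442 − 0.060×7.8494 ≈ 1.2732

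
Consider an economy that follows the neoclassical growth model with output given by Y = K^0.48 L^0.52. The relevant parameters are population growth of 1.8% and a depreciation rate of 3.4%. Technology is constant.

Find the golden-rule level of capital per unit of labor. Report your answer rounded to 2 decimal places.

The golden rule sets f'(k) = n + δ, i.e. α·k^(α−1) = n + δ.
So k^(1−α) = α / (n + δ) = 0.48 / 0.052 = 9.2308.
k_gold = 9.2308^(1/0.52) ≈ 71.8174

k_gold ≈ 71.82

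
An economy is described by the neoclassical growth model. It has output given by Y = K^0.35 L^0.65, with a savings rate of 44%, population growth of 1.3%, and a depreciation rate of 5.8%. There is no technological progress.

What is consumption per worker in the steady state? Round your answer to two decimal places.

c* ≈ 1.50

At the steady state, Δk = 0, so s·k^α = (n + δ)·k.
Dividing both sides by k: k^(1−α) = s / (n + δ).
k^0.65 = 0.44 / (0.013 + 0.058) = 0.44 / 0.071 = 6.1972
k* = 6.1972^(1/0.65) ≈ 16.5486
y* = (k*)^α = 16.5486^0.35 ≈ 2.6703
c* = (1 − s)·y* = (1 − 0.44) × 2.6703 ≈ 1.4954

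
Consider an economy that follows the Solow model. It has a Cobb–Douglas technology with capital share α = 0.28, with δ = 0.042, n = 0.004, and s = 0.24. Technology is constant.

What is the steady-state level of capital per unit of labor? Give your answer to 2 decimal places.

Steady state requires s·f(k) = (n + δ)·k, i.e. s·k^α = (n + δ)·k.
Rearranging, k^(1−α) = s / (n + δ).
k^0.72 = 0.24 / (0.004 + 0.042) = 0.24 / 0.046 = 5.2174
k* = 5.2174^(1/0.72) ≈ 9.9189

k* ≈ 9.92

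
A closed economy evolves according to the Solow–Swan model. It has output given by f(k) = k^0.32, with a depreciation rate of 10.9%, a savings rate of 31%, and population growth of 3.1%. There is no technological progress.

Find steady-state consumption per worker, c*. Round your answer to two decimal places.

At the steady state, Δk = 0, so s·k^α = (n + δ)·k.
Rearranging, k^(1−α) = s / (n + δ).
k^0.68 = 0.31 / (0.031 + 0.109) = 0.31 / 0.140 = 2.2143
k* = 2.2143^(1/0.68) ≈ 3.2188
y* = (k*)^α = 3.2188^0.32 ≈ 1.4537
c* = (1 − s)·y* = (1 − 0.31) × 1.4537 ≈ 1.0031

c* = 1.00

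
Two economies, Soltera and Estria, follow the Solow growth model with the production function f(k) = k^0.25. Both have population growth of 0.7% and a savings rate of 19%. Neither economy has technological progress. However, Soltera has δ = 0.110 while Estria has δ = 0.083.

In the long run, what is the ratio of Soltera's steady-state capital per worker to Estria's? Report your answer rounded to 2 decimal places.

ratio ≈ 0.70

Steady-state k* = [s/(n + δ)]^(1/(1−α)), so the ratio is [ (s_S/(n + δ)_S) / (s_E/(n + δ)_E) ]^1.3333.
s_S/(n + δ)_S = 0.19/0.117 = 1.6239; s_E/(n + δ)_E = 0.19/0.090 = 2.1111.
Ratio = (1.6239/2.1111)^1.3333 = 0.7692^1.3333 ≈ 0.7048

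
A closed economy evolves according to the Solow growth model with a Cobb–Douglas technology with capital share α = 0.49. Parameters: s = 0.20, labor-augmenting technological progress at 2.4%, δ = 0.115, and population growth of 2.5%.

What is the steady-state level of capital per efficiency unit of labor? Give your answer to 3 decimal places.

Steady state requires s·f(k) = (n + g + δ)·k, i.e. s·k^α = (n + g + δ)·k.
Dividing both sides by k: k^(1−α) = s / (n + g + δ).
k^0.51 = 0.20 / (0.025 + 0.024 + 0.115) = 0.20 / 0.164 = 1.2195
k* = 1.2195^(1/0.51) ≈ 1.4757

k* ≈ 1.476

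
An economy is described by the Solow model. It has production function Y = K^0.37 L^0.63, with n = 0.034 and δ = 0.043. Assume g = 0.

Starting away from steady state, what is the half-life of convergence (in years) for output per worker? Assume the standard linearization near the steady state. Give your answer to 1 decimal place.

Near the steady state the convergence rate is λ = (1 − α)(n + δ).
λ = (1 − 0.37) × 0.077 = 0.63 × 0.077 = 0.04851
Half-life = ln 2 / λ = 0.6931 / 0.04851 ≈ 14.29 years

half-life ≈ 14.3 years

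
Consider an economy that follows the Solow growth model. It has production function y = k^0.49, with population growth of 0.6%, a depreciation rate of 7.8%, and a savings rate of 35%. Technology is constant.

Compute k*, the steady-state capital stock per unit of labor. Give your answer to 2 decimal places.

k* ≈ 16.42

At the steady state, Δk = 0, so s·k^α = (n + δ)·k.
Dividing both sides by k: k^(1−α) = s / (n + δ).
k^0.51 = 0.35 / (0.006 + 0.078) = 0.35 / 0.084 = 4.1667
k* = 4.1667^(1/0.51) ≈ 16.4164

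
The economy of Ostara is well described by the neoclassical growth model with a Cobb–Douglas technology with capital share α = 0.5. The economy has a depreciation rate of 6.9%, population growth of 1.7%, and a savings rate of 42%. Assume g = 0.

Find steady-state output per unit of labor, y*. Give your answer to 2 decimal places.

At the steady state, Δk = 0, so s·k^α = (n + δ)·k.
Rearranging, k^(1−α) = s / (n + δ).
k^0.5 = 0.42 / (0.017 + 0.069) = 0.42 / 0.086 = 4.8837
k* = 4.8837^(1/0.5) ≈ 23.8505
y* = (k*)^α = 23.8505^0.5 ≈ 4.8837

y* = 4.88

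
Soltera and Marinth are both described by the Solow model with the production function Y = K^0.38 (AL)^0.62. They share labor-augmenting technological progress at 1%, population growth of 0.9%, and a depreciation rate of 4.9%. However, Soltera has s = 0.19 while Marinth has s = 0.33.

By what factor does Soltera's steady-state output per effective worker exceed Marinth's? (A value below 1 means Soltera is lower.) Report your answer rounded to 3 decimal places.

Steady-state y* = [s/(n + g + δ)]^(α/(1−α)), so the ratio is [ (s_S/(n + g + δ)_S) / (s_M/(n + g + δ)_M) ]^0.6129.
s_S/(n + g + δ)_S = 0.19/0.068 = 2.7941; s_M/(n + g + δ)_M = 0.33/0.068 = 4.8529.
Ratio = (2.7941/4.8529)^0.6129 = 0.5758^0.6129 ≈ 0.7130

y*_S / y*_M ≈ 0.713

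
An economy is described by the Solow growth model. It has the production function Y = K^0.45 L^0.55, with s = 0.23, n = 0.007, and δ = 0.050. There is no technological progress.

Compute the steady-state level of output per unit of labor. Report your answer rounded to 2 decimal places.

y* ≈ 3.13

At the steady state, Δk = 0, so s·k^α = (n + δ)·k.
Dividing both sides by k: k^(1−α) = s / (n + δ).
k^0.55 = 0.23 / (0.007 + 0.050) = 0.23 / 0.057 = 4.0351
k* = 4.0351^(1/0.55) ≈ 12.6344
y* = (k*)^α = 12.6344^0.45 ≈ 3.1311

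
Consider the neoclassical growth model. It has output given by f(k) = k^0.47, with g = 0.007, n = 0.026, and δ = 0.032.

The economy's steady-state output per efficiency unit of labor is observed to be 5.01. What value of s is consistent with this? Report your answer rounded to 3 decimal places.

Steady state requires s·f(k) = (n + g + δ)·k, i.e. s·k^α = (n + g + δ)·k.
Since y* = [s/(n + g + δ)]^(α/(1−α)), we have s/(n + g + δ) = (y*)^((1−α)/α) = 5.01^1.1277 = 6.1547.
Therefore s = 6.1547 × (n + g + δ) = 6.1547 × 0.065 = 0.4001.

s ≈ 0.400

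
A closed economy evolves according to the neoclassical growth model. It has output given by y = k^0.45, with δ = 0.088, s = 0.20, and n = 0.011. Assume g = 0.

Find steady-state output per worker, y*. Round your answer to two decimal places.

At the steady state, Δk = 0, so s·k^α = (n + δ)·k.
Rearranging, k^(1−α) = s / (n + δ).
k^0.55 = 0.20 / (0.011 + 0.088) = 0.20 / 0.099 = 2.0202
k* = 2.0202^(1/0.55) ≈ 3.5914
y* = (k*)^α = 3.5914^0.45 ≈ 1.7777

y* = 1.78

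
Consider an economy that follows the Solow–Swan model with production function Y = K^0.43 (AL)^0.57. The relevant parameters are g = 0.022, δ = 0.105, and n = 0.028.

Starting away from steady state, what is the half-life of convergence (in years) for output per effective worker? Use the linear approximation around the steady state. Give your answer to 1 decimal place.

about 7.8 years

Near the steady state the convergence rate is λ = (1 − α)(n + g + δ).
λ = (1 − 0.43) × 0.155 = 0.57 × 0.155 = 0.08835
Half-life = ln 2 / λ = 0.6931 / 0.08835 ≈ 7.84 years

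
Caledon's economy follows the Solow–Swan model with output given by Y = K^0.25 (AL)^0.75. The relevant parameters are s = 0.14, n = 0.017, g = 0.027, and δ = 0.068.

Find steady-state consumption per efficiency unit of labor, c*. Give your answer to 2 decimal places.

Steady state requires s·f(k) = (n + g + δ)·k, i.e. s·k^α = (n + g + δ)·k.
Dividing both sides by k: k^(1−α) = s / (n + g + δ).
k^0.75 = 0.14 / (0.017 + 0.027 + 0.068) = 0.14 / 0.112 = 1.2500
k* = 1.2500^(1/0.75) ≈ 1.3465
y* = (k*)^α = 1.3465^0.25 ≈ 1.0772
c* = (1 − s)·y* = (1 − 0.14) × 1.0772 ≈ 0.9264

c* ≈ 0.93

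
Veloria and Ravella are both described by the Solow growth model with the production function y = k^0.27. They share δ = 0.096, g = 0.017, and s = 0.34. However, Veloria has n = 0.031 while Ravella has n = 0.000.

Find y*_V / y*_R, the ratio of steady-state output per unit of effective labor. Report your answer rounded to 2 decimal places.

Steady-state y* = [s/(n + g + δ)]^(α/(1−α)), so the ratio is [ (s_V/(n + g + δ)_V) / (s_R/(n + g + δ)_R) ]^0.3699.
s_V/(n + g + δ)_V = 0.34/0.144 = 2.3611; s_R/(n + g + δ)_R = 0.34/0.113 = 3.0088.
Ratio = (2.3611/3.0088)^0.3699 = 0.7847^0.3699 ≈ 0.9142

ratio ≈ 0.91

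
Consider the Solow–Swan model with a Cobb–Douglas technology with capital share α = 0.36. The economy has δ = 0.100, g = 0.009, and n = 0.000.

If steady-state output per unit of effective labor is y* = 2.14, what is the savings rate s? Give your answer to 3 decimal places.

At the steady state, Δk = 0, so s·k^α = (n + g + δ)·k.
Since y* = [s/(n + g + δ)]^(α/(1−α)), we have s/(n + g + δ) = (y*)^((1−α)/α) = 2.14^1.7778 = 3.8673.
Therefore s = 3.8673 × (n + g + δ) = 3.8673 × 0.109 = 0.4215.

s ≈ 0.422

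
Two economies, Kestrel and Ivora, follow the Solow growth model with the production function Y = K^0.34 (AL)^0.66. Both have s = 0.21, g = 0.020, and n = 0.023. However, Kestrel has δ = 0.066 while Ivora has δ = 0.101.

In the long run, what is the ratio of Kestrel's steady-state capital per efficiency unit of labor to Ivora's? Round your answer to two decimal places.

Steady-state k* = [s/(n + g + δ)]^(1/(1−α)), so the ratio is [ (s_K/(n + g + δ)_K) / (s_I/(n + g + δ)_I) ]^1.5152.
s_K/(n + g + δ)_K = 0.21/0.109 = 1.9266; s_I/(n + g + δ)_I = 0.21/0.144 = 1.4583.
Ratio = (1.9266/1.4583)^1.5152 = 1.3211^1.5152 ≈ 1.5249

ratio ≈ 1.52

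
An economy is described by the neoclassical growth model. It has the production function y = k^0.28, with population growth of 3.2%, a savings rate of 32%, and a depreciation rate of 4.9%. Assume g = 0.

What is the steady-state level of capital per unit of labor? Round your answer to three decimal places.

At the steady state, Δk = 0, so s·k^α = (n + δ)·k.
Dividing both sides by k: k^(1−α) = s / (n + δ).
k^0.72 = 0.32 / (0.032 + 0.049) = 0.32 / 0.081 = 3.9506
k* = 3.9506^(1/0.72) ≈ 6.7406

k* = 6.741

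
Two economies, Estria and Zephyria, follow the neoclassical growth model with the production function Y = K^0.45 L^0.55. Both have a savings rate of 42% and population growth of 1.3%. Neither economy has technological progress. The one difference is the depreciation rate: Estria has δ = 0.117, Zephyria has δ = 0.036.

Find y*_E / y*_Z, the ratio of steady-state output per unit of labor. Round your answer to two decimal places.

Steady-state y* = [s/(n + δ)]^(α/(1−α)), so the ratio is [ (s_E/(n + δ)_E) / (s_Z/(n + δ)_Z) ]^0.8182.
s_E/(n + δ)_E = 0.42/0.130 = 3.2308; s_Z/(n + δ)_Z = 0.42/0.049 = 8.5714.
Ratio = (3.2308/8.5714)^0.8182 = 0.3769^0.8182 ≈ 0.4501

y*_E / y*_Z ≈ 0.45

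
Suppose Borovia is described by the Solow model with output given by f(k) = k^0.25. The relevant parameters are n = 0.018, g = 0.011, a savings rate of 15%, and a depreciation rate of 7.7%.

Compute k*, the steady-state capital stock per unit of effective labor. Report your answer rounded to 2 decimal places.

In steady state, investment equals break-even investment: s·k^α = (n + g + δ)·k.
Rearranging, k^(1−α) = s / (n + g + δ).
k^0.75 = 0.15 / (0.018 + 0.011 + 0.077) = 0.15 / 0.106 = 1.4151
k* = 1.4151^(1/0.75) ≈ 1.5887

k* = 1.59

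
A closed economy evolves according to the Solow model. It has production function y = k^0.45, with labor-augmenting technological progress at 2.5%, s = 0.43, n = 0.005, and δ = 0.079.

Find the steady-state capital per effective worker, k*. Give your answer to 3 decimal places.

k* ≈ 12.126

In steady state, investment equals break-even investment: s·k^α = (n + g + δ)·k.
Dividing both sides by k: k^(1−α) = s / (n + g + δ).
k^0.55 = 0.43 / (0.005 + 0.025 + 0.079) = 0.43 / 0.109 = 3.9450
k* = 3.9450^(1/0.55) ≈ 12.1261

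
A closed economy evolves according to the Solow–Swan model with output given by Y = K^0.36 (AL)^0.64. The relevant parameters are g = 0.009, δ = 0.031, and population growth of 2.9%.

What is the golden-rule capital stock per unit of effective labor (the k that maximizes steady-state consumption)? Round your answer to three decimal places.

k_gold ≈ 13.214

The golden rule sets f'(k) = n + g + δ, i.e. α·k^(α−1) = n + g + δ.
So k^(1−α) = α / (n + g + δ) = 0.36 / 0.069 = 5.2174.
k_gold = 5.2174^(1/0.64) ≈ 13.2136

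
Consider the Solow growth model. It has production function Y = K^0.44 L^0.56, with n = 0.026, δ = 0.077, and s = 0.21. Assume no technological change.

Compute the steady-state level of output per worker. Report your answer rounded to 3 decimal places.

At the steady state, Δk = 0, so s·k^α = (n + δ)·k.
Dividing both sides by k: k^(1−α) = s / (n + δ).
k^0.56 = 0.21 / (0.026 + 0.077) = 0.21 / 0.103 = 2.0388
k* = 2.0388^(1/0.56) ≈ 3.5682
y* = (k*)^α = 3.5682^0.44 ≈ 1.7502

y* = 1.750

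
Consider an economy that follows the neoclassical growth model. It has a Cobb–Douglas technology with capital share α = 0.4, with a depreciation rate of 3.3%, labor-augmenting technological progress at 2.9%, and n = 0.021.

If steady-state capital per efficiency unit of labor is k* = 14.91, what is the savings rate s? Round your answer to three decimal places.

Steady state requires s·f(k) = (n + g + δ)·k, i.e. s·k^α = (n + g + δ)·k.
So s / (n + g + δ) = (k*)^(1−α) = 14.91^0.6 = 5.0593.
Therefore s = 5.0593 × (n + g + δ) = 5.0593 × 0.083 = 0.4199.

s ≈ 0.420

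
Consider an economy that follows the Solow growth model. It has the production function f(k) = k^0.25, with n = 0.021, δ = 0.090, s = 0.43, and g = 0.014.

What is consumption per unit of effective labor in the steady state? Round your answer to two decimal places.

At the steady state, Δk = 0, so s·k^α = (n + g + δ)·k.
Rearranging, k^(1−α) = s / (n + g + δ).
k^0.75 = 0.43 / (0.021 + 0.014 + 0.090) = 0.43 / 0.125 = 3.4400
k* = 3.4400^(1/0.75) ≈ 5.1929
y* = (k*)^α = 5.1929^0.25 ≈ 1.5096
c* = (1 − s)·y* = (1 − 0.43) × 1.5096 ≈ 0.8605

c* ≈ 0.86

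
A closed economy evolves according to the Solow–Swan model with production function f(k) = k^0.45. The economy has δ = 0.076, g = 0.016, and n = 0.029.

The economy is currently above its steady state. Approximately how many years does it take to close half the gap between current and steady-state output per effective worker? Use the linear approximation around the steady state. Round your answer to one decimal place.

t_½ ≈ 10.4 years

Near the steady state the convergence rate is λ = (1 − α)(n + g + δ).
λ = (1 − 0.45) × 0.121 = 0.55 × 0.121 = 0.06655
Half-life = ln 2 / λ = 0.6931 / 0.06655 ≈ 10.41 years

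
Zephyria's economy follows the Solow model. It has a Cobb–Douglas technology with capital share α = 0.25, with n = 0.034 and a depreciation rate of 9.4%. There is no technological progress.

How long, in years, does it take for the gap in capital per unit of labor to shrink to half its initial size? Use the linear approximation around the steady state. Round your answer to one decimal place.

half-life ≈ 7.2 years

Near the steady state the convergence rate is λ = (1 − α)(n + δ).
λ = (1 − 0.25) × 0.128 = 0.75 × 0.128 = 0.0960
Half-life = ln 2 / λ = 0.6931 / 0.0960 ≈ 7.22 years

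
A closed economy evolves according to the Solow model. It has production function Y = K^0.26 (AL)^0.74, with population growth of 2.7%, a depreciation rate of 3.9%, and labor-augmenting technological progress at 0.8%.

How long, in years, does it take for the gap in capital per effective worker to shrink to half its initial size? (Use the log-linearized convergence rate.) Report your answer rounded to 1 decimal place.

Near the steady state the convergence rate is λ = (1 − α)(n + g + δ).
λ = (1 − 0.26) × 0.074 = 0.74 × 0.074 = 0.05476
Half-life = ln 2 / λ = 0.6931 / 0.05476 ≈ 12.66 years

half-life ≈ 12.7 years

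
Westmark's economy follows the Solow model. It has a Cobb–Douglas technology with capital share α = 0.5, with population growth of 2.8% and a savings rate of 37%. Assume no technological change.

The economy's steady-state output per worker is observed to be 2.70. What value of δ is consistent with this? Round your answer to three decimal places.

δ ≈ 0.109

Steady state requires s·f(k) = (n + δ)·k, i.e. s·k^α = (n + δ)·k.
Since y* = [s/(n + δ)]^(α/(1−α)), we have s/(n + δ) = (y*)^((1−α)/α) = 2.70^1 = 2.7000.
Therefore n + δ = s / 2.7000 = 0.37 / 2.7000 = 0.1370, so δ = 0.1370 − 0.028 = 0.1090.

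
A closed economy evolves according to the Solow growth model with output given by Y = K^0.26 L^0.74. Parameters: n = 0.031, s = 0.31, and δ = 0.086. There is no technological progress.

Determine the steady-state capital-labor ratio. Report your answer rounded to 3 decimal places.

k* ≈ 3.731

At the steady state, Δk = 0, so s·k^α = (n + δ)·k.
Dividing both sides by k: k^(1−α) = s / (n + δ).
k^0.74 = 0.31 / (0.031 + 0.086) = 0.31 / 0.117 = 2.6496
k* = 2.6496^(1/0.74) ≈ 3.7313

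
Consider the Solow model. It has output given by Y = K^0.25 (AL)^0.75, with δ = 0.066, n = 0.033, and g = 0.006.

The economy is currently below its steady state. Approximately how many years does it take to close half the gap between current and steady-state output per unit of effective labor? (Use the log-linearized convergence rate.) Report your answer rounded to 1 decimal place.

half-life ≈ 8.8 years

Near the steady state the convergence rate is λ = (1 − α)(n + g + δ).
λ = (1 − 0.25) × 0.105 = 0.75 × 0.105 = 0.07875
Half-life = ln 2 / λ = 0.6931 / 0.07875 ≈ 8.80 years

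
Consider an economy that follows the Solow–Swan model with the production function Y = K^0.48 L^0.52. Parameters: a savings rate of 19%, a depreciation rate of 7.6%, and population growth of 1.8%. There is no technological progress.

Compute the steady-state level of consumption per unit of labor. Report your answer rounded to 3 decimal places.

Steady state requires s·f(k) = (n + δ)·k, i.e. s·k^α = (n + δ)·k.
Rearranging, k^(1−α) = s / (n + δ).
k^0.52 = 0.19 / (0.018 + 0.076) = 0.19 / 0.094 = 2.0213
k* = 2.0213^(1/0.52) ≈ 3.8704
y* = (k*)^α = 3.8704^0.48 ≈ 1.9148
c* = (1 − s)·y* = (1 − 0.19) × 1.9148 ≈ 1.5510

c* ≈ 1.551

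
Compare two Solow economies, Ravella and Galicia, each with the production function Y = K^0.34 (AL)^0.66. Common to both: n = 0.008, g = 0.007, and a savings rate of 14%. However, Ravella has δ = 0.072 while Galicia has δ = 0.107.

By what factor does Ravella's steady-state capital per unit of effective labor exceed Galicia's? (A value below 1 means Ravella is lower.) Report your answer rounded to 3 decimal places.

Steady-state k* = [s/(n + g + δ)]^(1/(1−α)), so the ratio is [ (s_R/(n + g + δ)_R) / (s_G/(n + g + δ)_G) ]^1.5152.
s_R/(n + g + δ)_R = 0.14/0.087 = 1.6092; s_G/(n + g + δ)_G = 0.14/0.122 = 1.1475.
Ratio = (1.6092/1.1475)^1.5152 = 1.4024^1.5152 ≈ 1.6693

ratio ≈ 1.669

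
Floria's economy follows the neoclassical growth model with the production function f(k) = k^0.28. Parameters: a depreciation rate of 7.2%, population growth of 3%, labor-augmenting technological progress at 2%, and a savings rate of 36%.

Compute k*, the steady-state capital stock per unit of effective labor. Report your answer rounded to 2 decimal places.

In steady state, investment equals break-even investment: s·k^α = (n + g + δ)·k.
Dividing both sides by k: k^(1−α) = s / (n + g + δ).
k^0.72 = 0.36 / (0.030 + 0.020 + 0.072) = 0.36 / 0.122 = 2.9508
k* = 2.9508^(1/0.72) ≈ 4.4946

k* ≈ 4.49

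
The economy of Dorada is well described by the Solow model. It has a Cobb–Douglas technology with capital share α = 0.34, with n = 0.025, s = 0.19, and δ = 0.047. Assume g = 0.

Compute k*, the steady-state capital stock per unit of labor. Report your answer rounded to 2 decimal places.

In steady state, investment equals break-even investment: s·k^α = (n + δ)·k.
Rearranging, k^(1−α) = s / (n + δ).
k^0.66 = 0.19 / (0.025 + 0.047) = 0.19 / 0.072 = 2.6389
k* = 2.6389^(1/0.66) ≈ 4.3503

k* ≈ 4.35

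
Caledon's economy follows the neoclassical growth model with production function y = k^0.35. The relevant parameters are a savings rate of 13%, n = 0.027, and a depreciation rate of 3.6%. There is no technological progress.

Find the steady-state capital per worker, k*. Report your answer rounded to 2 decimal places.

k* = 3.05

In steady state, investment equals break-even investment: s·k^α = (n + δ)·k.
Rearranging, k^(1−α) = s / (n + δ).
k^0.65 = 0.13 / (0.027 + 0.036) = 0.13 / 0.063 = 2.0635
k* = 2.0635^(1/0.65) ≈ 3.0479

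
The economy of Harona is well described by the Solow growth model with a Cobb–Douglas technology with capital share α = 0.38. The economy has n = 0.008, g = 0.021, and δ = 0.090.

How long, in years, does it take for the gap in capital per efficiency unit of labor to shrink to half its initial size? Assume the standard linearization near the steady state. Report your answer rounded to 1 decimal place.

t_½ ≈ 9.4 years

Near the steady state the convergence rate is λ = (1 − α)(n + g + δ).
λ = (1 − 0.38) × 0.119 = 0.62 × 0.119 = 0.07378
Half-life = ln 2 / λ = 0.6931 / 0.07378 ≈ 9.39 years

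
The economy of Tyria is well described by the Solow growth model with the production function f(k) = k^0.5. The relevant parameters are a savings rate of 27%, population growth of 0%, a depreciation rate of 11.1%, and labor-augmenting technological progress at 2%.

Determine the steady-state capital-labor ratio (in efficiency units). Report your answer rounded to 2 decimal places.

At the steady state, Δk = 0, so s·k^α = (n + g + δ)·k.
Rearranging, k^(1−α) = s / (n + g + δ).
k^0.5 = 0.27 / (0.000 + 0.020 + 0.111) = 0.27 / 0.131 = 2.0611
k* = 2.0611^(1/0.5) ≈ 4.2481

k* = 4.25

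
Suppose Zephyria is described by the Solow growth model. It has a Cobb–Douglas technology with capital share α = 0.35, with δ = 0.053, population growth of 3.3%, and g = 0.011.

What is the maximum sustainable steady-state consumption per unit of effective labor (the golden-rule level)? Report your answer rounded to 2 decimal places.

c_gold ≈ 1.30

At the golden rule, f'(k) = n + g + δ, so α·k^(α−1) = n + g + δ and k_gold = (α/(n + g + δ))^(1/(1−α)).
k_gold = (0.35/0.097)^(1/0.65) = 3.6082^1.5385 ≈ 7.2010
c_gold = f(k_gold) − (n + g + δ)·k_gold = 1.9957 − 0.097×7.2010 ≈ 1.2972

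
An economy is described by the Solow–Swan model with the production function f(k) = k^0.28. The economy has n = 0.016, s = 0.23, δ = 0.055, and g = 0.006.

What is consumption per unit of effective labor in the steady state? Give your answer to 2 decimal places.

In steady state, investment equals break-even investment: s·k^α = (n + g + δ)·k.
Rearranging, k^(1−α) = s / (n + g + δ).
k^0.72 = 0.23 / (0.016 + 0.006 + 0.055) = 0.23 / 0.077 = 2.9870
k* = 2.9870^(1/0.72) ≈ 4.5714
y* = (k*)^α = 4.5714^0.28 ≈ 1.5304
c* = (1 − s)·y* = (1 − 0.23) × 1.5304 ≈ 1.1784

c* ≈ 1.18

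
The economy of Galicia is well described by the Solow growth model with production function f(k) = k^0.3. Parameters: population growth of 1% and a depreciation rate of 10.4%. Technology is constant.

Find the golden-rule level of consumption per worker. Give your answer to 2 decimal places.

c_gold ≈ 1.06

At the golden rule, f'(k) = n + δ, so α·k^(α−1) = n + δ and k_gold = (α/(n + δ))^(1/(1−α)).
k_gold = (0.3/0.114)^(1/0.7) = 2.6316^1.4286 ≈ 3.9841
c_gold = f(k_gold) − (n + δ)·k_gold = 1.5139 − 0.114×3.9841 ≈ 1.0597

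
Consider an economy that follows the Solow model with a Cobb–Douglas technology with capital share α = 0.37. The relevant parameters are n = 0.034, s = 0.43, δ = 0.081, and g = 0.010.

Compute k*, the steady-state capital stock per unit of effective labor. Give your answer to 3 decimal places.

k* = 7.107

In steady state, investment equals break-even investment: s·k^α = (n + g + δ)·k.
Dividing both sides by k: k^(1−α) = s / (n + g + δ).
k^0.63 = 0.43 / (0.034 + 0.010 + 0.081) = 0.43 / 0.125 = 3.4400
k* = 3.4400^(1/0.63) ≈ 7.1069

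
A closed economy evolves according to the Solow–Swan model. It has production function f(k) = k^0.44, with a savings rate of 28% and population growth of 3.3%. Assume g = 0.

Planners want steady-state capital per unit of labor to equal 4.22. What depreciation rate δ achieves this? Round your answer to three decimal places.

δ ≈ 0.092

At the steady state, Δk = 0, so s·k^α = (n + δ)·k.
So s / (n + δ) = (k*)^(1−α) = 4.22^0.56 = 2.2396.
Therefore n + δ = s / 2.2396 = 0.28 / 2.2396 = 0.1250, so δ = 0.1250 − 0.033 = 0.0920.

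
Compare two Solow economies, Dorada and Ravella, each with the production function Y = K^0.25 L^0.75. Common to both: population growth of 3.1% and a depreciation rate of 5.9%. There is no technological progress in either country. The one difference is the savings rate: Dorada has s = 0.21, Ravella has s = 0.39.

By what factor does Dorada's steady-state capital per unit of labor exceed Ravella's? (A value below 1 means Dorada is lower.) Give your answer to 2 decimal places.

k*_D / k*_R ≈ 0.44

Steady-state k* = [s/(n + δ)]^(1/(1−α)), so the ratio is [ (s_D/(n + δ)_D) / (s_R/(n + δ)_R) ]^1.3333.
s_D/(n + δ)_D = 0.21/0.090 = 2.3333; s_R/(n + δ)_R = 0.39/0.090 = 4.3333.
Ratio = (2.3333/4.3333)^1.3333 = 0.5385^1.3333 ≈ 0.4381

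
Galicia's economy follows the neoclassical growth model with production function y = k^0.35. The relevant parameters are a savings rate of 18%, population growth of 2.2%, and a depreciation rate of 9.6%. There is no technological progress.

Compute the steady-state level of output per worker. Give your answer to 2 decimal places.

y* = 1.26

In steady state, investment equals break-even investment: s·k^α = (n + δ)·k.
Dividing both sides by k: k^(1−α) = s / (n + δ).
k^0.65 = 0.18 / (0.022 + 0.096) = 0.18 / 0.118 = 1.5254
k* = 1.5254^(1/0.65) ≈ 1.9148
y* = (k*)^α = 1.9148^0.35 ≈ 1.2553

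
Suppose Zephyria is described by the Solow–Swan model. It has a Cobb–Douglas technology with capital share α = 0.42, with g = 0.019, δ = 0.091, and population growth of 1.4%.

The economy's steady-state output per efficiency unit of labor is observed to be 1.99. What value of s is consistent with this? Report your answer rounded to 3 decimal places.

Steady state requires s·f(k) = (n + g + δ)·k, i.e. s·k^α = (n + g + δ)·k.
Since y* = [s/(n + g + δ)]^(α/(1−α)), we have s/(n + g + δ) = (y*)^((1−α)/α) = 1.99^1.381 = 2.5865.
Therefore s = 2.5865 × (n + g + δ) = 2.5865 × 0.124 = 0.3207.

s ≈ 0.321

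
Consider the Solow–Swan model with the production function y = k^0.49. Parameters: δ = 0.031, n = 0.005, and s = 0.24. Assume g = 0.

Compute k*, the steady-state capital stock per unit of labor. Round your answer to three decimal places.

k* ≈ 41.258

Steady state requires s·f(k) = (n + δ)·k, i.e. s·k^α = (n + δ)·k.
Rearranging, k^(1−α) = s / (n + δ).
k^0.51 = 0.24 / (0.005 + 0.031) = 0.24 / 0.036 = 6.6667
k* = 6.6667^(1/0.51) ≈ 41.2583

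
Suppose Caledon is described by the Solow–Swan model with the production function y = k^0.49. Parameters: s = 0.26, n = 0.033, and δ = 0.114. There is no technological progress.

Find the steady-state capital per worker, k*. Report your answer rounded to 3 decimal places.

k* = 3.059

In steady state, investment equals break-even investment: s·k^α = (n + δ)·k.
Dividing both sides by k: k^(1−α) = s / (n + δ).
k^0.51 = 0.26 / (0.033 + 0.114) = 0.26 / 0.147 = 1.7687
k* = 1.7687^(1/0.51) ≈ 3.0591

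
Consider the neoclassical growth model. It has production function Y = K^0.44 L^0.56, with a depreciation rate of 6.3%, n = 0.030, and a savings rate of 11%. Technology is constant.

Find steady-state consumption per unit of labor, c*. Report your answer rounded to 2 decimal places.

In steady state, investment equals break-even investment: s·k^α = (n + δ)·k.
Dividing both sides by k: k^(1−α) = s / (n + δ).
k^0.56 = 0.11 / (0.030 + 0.063) = 0.11 / 0.093 = 1.1828
k* = 1.1828^(1/0.56) ≈ 1.3496
y* = (k*)^α = 1.3496^0.44 ≈ 1.1410
c* = (1 − s)·y* = (1 − 0.11) × 1.1410 ≈ 1.0155

c* = 1.02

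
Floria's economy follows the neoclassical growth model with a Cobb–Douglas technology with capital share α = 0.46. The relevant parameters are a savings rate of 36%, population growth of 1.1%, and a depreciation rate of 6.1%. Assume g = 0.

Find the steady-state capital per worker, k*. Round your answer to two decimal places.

Steady state requires s·f(k) = (n + δ)·k, i.e. s·k^α = (n + δ)·k.
Rearranging, k^(1−α) = s / (n + δ).
k^0.54 = 0.36 / (0.011 + 0.061) = 0.36 / 0.072 = 5.0000
k* = 5.0000^(1/0.54) ≈ 19.6965

k* ≈ 19.70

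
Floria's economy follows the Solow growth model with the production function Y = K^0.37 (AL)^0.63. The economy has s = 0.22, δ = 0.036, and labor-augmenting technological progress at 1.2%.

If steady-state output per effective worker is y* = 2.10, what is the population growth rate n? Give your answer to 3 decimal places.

n ≈ 0.014

At the steady state, Δk = 0, so s·k^α = (n + g + δ)·k.
Since y* = [s/(n + g + δ)]^(α/(1−α)), we have s/(n + g + δ) = (y*)^((1−α)/α) = 2.10^1.7027 = 3.5371.
Therefore n + g + δ = s / 3.5371 = 0.22 / 3.5371 = 0.0622, so n = 0.0622 − 0.048 = 0.0142.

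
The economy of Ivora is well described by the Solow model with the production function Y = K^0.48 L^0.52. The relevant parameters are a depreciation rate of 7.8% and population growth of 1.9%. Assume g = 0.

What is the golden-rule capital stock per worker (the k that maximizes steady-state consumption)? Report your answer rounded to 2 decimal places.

k_gold ≈ 21.65

The golden rule sets f'(k) = n + δ, i.e. α·k^(α−1) = n + δ.
So k^(1−α) = α / (n + δ) = 0.48 / 0.097 = 4.9485.
k_gold = 4.9485^(1/0.52) ≈ 21.6534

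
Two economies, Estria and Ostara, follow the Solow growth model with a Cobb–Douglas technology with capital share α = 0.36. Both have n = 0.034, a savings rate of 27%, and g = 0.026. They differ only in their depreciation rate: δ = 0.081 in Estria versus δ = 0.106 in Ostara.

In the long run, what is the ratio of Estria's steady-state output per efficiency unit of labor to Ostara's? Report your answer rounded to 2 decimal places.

Steady-state y* = [s/(n + g + δ)]^(α/(1−α)), so the ratio is [ (s_E/(n + g + δ)_E) / (s_O/(n + g + δ)_O) ]^0.5625.
s_E/(n + g + δ)_E = 0.27/0.141 = 1.9149; s_O/(n + g + δ)_O = 0.27/0.166 = 1.6265.
Ratio = (1.9149/1.6265)^0.5625 = 1.1773^0.5625 ≈ 1.0962

ratio ≈ 1.10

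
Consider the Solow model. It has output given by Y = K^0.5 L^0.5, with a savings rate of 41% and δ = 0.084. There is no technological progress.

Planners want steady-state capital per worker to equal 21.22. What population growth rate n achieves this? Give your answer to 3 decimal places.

n ≈ 0.005

Steady state requires s·f(k) = (n + δ)·k, i.e. s·k^α = (n + δ)·k.
So s / (n + δ) = (k*)^(1−α) = 21.22^0.5 = 4.6065.
Therefore n + δ = s / 4.6065 = 0.41 / 4.6065 = 0.0890, so n = 0.0890 − 0.084 = 0.0050.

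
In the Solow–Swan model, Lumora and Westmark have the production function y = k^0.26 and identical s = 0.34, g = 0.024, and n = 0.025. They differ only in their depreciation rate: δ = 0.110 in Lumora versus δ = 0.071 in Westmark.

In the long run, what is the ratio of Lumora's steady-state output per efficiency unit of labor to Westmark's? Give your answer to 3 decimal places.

Steady-state y* = [s/(n + g + δ)]^(α/(1−α)), so the ratio is [ (s_L/(n + g + δ)_L) / (s_W/(n + g + δ)_W) ]^0.3514.
s_L/(n + g + δ)_L = 0.34/0.159 = 2.1384; s_W/(n + g + δ)_W = 0.34/0.120 = 2.8333.
Ratio = (2.1384/2.8333)^0.3514 = 0.7547^0.3514 ≈ 0.9058

ratio ≈ 0.906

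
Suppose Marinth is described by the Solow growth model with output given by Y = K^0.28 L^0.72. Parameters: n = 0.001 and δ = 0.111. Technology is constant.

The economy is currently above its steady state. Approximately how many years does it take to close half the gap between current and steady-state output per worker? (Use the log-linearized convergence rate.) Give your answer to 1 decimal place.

Near the steady state the convergence rate is λ = (1 − α)(n + δ).
λ = (1 − 0.28) × 0.112 = 0.72 × 0.112 = 0.08064
Half-life = ln 2 / λ = 0.6931 / 0.08064 ≈ 8.59 years

half-life ≈ 8.6 years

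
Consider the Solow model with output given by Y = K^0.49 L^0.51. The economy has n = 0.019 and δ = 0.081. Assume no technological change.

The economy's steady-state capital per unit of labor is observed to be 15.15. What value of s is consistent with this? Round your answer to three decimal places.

At the steady state, Δk = 0, so s·k^α = (n + δ)·k.
So s / (n + δ) = (k*)^(1−α) = 15.15^0.51 = 3.9995.
Therefore s = 3.9995 × (n + δ) = 3.9995 × 0.100 = 0.4000.

s ≈ 0.400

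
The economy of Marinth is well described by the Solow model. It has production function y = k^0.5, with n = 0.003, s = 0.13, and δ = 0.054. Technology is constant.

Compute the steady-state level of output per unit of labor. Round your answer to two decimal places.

At the steady state, Δk = 0, so s·k^α = (n + δ)·k.
Dividing both sides by k: k^(1−α) = s / (n + δ).
k^0.5 = 0.13 / (0.003 + 0.054) = 0.13 / 0.057 = 2.2807
k* = 2.2807^(1/0.5) ≈ 5.2016
y* = (k*)^α = 5.2016^0.5 ≈ 2.2807

y* ≈ 2.28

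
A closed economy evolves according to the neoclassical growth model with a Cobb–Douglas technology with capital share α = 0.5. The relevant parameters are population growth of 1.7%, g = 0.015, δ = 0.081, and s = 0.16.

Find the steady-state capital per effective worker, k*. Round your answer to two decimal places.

k* = 2.00

At the steady state, Δk = 0, so s·k^α = (n + g + δ)·k.
Dividing both sides by k: k^(1−α) = s / (n + g + δ).
k^0.5 = 0.16 / (0.017 + 0.015 + 0.081) = 0.16 / 0.113 = 1.4159
k* = 1.4159^(1/0.5) ≈ 2.0048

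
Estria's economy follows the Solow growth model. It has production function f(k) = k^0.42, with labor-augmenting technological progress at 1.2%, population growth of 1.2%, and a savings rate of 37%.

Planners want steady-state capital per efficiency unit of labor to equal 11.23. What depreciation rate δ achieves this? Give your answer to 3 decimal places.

In steady state, investment equals break-even investment: s·k^α = (n + g + δ)·k.
So s / (n + g + δ) = (k*)^(1−α) = 11.23^0.58 = 4.0665.
Therefore n + g + δ = s / 4.0665 = 0.37 / 4.0665 = 0.0910, so δ = 0.0910 − 0.024 = 0.0670.

δ ≈ 0.067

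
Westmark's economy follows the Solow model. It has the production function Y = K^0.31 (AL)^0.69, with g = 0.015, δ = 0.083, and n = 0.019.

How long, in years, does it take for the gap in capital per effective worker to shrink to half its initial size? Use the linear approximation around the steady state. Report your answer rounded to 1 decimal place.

half-life ≈ 8.6 years

Near the steady state the convergence rate is λ = (1 − α)(n + g + δ).
λ = (1 − 0.31) × 0.117 = 0.69 × 0.117 = 0.08073
Half-life = ln 2 / λ = 0.6931 / 0.08073 ≈ 8.59 years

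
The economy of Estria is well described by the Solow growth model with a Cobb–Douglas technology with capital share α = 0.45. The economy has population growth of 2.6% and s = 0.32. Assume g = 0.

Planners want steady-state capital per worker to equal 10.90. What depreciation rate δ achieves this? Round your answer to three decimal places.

δ ≈ 0.060

In steady state, investment equals break-even investment: s·k^α = (n + δ)·k.
So s / (n + δ) = (k*)^(1−α) = 10.90^0.55 = 3.7204.
Therefore n + δ = s / 3.7204 = 0.32 / 3.7204 = 0.0860, so δ = 0.0860 − 0.026 = 0.0600.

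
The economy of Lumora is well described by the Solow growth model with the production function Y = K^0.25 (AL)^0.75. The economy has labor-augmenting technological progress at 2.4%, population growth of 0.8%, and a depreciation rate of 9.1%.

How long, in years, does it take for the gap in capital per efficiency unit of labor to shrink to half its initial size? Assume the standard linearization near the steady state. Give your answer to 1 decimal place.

Near the steady state the convergence rate is λ = (1 − α)(n + g + δ).
λ = (1 − 0.25) × 0.123 = 0.75 × 0.123 = 0.09225
Half-life = ln 2 / λ = 0.6931 / 0.09225 ≈ 7.51 years

half-life ≈ 7.5 years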